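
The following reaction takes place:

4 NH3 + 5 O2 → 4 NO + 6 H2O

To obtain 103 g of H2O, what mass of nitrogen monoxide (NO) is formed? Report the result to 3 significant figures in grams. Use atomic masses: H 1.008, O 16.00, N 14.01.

114 g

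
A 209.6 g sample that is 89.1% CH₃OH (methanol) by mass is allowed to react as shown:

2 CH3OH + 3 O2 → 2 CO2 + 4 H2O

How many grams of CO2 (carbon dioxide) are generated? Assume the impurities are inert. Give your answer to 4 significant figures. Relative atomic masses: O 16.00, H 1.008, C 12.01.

Mass of pure CH3OH = 209.6 g × 0.891 = 186.75 g.
M(CH3OH) = 12.01 + 4(1.008) + 16.00 = 32.042 g/mol.
M(CO2) = 12.01 + 2(16.00) = 44.01 g/mol.
n(CH3OH) = 186.75 g / 32.042 g/mol = 5.8284 mol.
From the equation the CH3OH:CO2 mole ratio is 2:2, so n(CO2) = 5.8284 × 2/2 = 5.8284 mol.
Mass of CO2 = 5.8284 mol × 44.01 g/mol = 256.51 g.

256.5 g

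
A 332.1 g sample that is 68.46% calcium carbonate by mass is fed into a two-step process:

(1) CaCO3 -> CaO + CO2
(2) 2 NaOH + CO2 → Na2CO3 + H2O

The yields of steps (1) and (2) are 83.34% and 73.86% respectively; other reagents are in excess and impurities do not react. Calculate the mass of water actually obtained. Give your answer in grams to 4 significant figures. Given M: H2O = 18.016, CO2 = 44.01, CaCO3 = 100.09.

Pure CaCO3 = 332.1 × 0.6846 = 227.36 g.
n(CaCO3) = 227.36 / 100.09 = 2.2715 mol.
Step 1 (CaCO3:CO2 = 1:1): theoretical n(CO2) = 2.2715 mol; at 83.34% yield, n(CO2) = 1.8931 mol.
Step 2 (CO2:H2O = 1:1): theoretical n(H2O) = 1.8931 mol, so theoretical mass = 1.8931 × 18.016 = 34.106 g.
At 73.86% yield, actual mass of H2O = 34.106 × 0.7386 = 25.190 g.

25.19 g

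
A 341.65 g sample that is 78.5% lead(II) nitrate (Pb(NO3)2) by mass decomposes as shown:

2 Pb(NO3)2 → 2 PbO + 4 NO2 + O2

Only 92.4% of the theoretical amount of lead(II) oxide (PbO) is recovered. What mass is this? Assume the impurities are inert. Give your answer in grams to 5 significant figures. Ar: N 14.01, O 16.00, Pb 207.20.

Pure Pb(NO3)2 available = 341.65 g × 0.785 = 268.195 g.
M(Pb(NO3)2) = 207.20 + 2(14.01) + 6(16.00) = 331.22 g/mol.
M(PbO) = 207.20 + 16.00 = 223.20 g/mol.
n(Pb(NO3)2) = 268.195 g / 331.22 g/mol = 0.809719 mol.
From the equation the Pb(NO3)2:PbO mole ratio is 2:2, so n(PbO) = 0.809719 × 2/2 = 0.809719 mol.
Mass of PbO = 0.809719 mol × 223.20 g/mol = 180.729 g.
Actual mass collected = 180.729 g × 0.924 = 166.994 g.

166.99 g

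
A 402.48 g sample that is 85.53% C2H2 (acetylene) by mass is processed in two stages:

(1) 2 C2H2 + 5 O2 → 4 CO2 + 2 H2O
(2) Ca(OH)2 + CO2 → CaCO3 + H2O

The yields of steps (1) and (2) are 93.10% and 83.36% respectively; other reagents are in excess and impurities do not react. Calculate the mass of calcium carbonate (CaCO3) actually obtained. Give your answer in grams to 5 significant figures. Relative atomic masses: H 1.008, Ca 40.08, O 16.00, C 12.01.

Pure C2H2 = 402.48 × 0.8553 = 344.241 g.
M(C2H2) = 2(12.01) + 2(1.008) = 26.036 g/mol.
M(CaCO3) = 40.08 + 12.01 + 3(16.00) = 100.09 g/mol.
n(C2H2) = 344.241 / 26.036 = 13.2217 mol.
Step 1 (C2H2:CO2 = 2:4): theoretical n(CO2) = 26.4435 mol; at 93.10% yield, n(CO2) = 24.6189 mol.
Step 2 (CO2:CaCO3 = 1:1): theoretical n(CaCO3) = 24.6189 mol, so theoretical mass = 24.6189 × 100.09 = 2464.10 g.
At 83.36% yield, actual mass of CaCO3 = 2464.10 × 0.8336 = 2054.08 g.

2054.1 g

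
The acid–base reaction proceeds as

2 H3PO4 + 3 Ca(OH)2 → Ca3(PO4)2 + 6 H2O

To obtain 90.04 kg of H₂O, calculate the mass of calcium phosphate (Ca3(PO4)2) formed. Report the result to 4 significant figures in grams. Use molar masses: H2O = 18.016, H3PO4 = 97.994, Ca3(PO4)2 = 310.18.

258400 g

Convert: 90.04 kg = 90040 g.
n(H2O) = 90040 g / 18.016 g/mol = 4997.8 mol.
From the equation the H2O:Ca3(PO4)2 mole ratio is 6:1, so n(Ca3(PO4)2) = 4997.8 × 1/6 = 832.96 mol.
Mass of Ca3(PO4)2 = 832.96 mol × 310.18 g/mol = 258370 g.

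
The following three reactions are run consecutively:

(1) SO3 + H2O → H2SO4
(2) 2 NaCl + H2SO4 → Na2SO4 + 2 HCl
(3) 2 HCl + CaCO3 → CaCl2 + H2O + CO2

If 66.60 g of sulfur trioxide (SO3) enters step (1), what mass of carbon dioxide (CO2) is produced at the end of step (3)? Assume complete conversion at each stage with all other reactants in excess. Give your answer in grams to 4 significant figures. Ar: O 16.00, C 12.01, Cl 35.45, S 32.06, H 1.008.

36.61 g

M(SO3) = 32.06 + 3(16.00) = 80.06 g/mol.
M(CO2) = 12.01 + 2(16.00) = 44.01 g/mol.
n(SO3) = 66.60 / 80.06 = 0.83188 mol.
Reaction (1): SO3→H2SO4 ratio 1:1 ⇒ n(H2SO4) = 0.83188 mol.
Reaction (2): H2SO4→HCl ratio 1:2 ⇒ n(HCl) = 1.6638 mol.
Reaction (3): HCl→CO2 ratio 2:1 ⇒ n(CO2) = 0.83188 mol.
Mass of CO2 = 0.83188 × 44.01 = 36.611 g.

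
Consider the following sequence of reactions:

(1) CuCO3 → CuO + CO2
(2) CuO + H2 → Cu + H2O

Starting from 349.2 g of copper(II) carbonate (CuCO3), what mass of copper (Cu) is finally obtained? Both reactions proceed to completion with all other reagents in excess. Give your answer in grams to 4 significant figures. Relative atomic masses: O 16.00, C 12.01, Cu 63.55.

M(CuCO3) = 63.55 + 12.01 + 3(16.00) = 123.56 g/mol.
M(Cu) = 63.55 g/mol.
n(CuCO3) = 349.20 / 123.56 = 2.8262 mol.
Step 1 gives a 1:1 ratio of CuCO3 to CuO, so n(CuO) = 2.8262 mol.
In step 2 the CuO:Cu ratio is 1:1, so n(Cu) = 2.8262 mol.
Mass of Cu = 2.8262 × 63.55 = 179.60 g.

179.6 g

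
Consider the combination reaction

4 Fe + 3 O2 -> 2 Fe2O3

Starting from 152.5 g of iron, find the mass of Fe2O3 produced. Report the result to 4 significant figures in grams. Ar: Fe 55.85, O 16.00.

218.0 g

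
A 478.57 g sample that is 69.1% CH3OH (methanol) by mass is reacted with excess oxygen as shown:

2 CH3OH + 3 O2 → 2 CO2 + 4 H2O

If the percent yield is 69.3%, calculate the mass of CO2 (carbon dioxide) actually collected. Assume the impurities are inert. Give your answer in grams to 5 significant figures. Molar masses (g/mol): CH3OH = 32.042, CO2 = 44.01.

314.77 g

Pure CH3OH available = 478.57 g × 0.691 = 330.692 g.
n(CH3OH) = 330.692 g / 32.042 g/mol = 10.3206 mol.
From the equation the CH3OH:CO2 mole ratio is 2:2, so n(CO2) = 10.3206 × 2/2 = 10.3206 mol.
Mass of CO2 = 10.3206 mol × 44.01 g/mol = 454.209 g.
Actual mass collected = 454.209 g × 0.693 = 314.767 g.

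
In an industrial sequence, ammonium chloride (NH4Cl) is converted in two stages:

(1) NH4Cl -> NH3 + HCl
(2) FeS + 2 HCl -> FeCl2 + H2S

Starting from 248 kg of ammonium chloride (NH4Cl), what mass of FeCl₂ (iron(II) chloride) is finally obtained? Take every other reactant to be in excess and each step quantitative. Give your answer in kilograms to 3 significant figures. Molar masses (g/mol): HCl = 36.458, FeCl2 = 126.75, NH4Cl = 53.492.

294 kg

248 kg = 248000 g.
n(NH4Cl) = 248000 / 53.492 = 4636 mol.
Step 1 gives a 1:1 ratio of NH4Cl to HCl, so n(HCl) = 4636 mol.
In step 2 the HCl:FeCl2 ratio is 2:1, so n(FeCl2) = 2318 mol.
Mass of FeCl2 = 2318 × 126.75 = 293800 g = 294 kg.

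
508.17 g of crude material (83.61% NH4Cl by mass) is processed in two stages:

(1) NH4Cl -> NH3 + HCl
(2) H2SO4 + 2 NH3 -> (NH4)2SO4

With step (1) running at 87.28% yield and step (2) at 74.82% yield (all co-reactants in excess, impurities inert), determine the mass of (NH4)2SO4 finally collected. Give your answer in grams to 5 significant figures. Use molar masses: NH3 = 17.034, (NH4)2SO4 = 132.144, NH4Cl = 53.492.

342.71 g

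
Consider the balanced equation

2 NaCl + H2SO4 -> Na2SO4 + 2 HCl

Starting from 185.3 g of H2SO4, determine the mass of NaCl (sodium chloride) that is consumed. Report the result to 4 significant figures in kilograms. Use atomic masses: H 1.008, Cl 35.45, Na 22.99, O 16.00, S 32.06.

M(H2SO4) = 2(1.008) + 32.06 + 4(16.00) = 98.076 g/mol.
M(NaCl) = 22.99 + 35.45 = 58.44 g/mol.
n(H2SO4) = 185.30 g / 98.076 g/mol = 1.8894 mol.
From the equation the H2SO4:NaCl mole ratio is 1:2, so n(NaCl) = 1.8894 × 2/1 = 3.7787 mol.
Mass of NaCl = 3.7787 mol × 58.44 g/mol = 220.83 g.
Converting to kg: 220.83 g = 0.2208 kg.

0.2208 kg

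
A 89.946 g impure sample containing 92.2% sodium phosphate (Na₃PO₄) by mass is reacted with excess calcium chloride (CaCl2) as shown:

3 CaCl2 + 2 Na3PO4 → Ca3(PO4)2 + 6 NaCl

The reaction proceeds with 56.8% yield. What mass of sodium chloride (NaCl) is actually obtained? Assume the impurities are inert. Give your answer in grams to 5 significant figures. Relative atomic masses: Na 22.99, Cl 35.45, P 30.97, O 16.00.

50.374 g

Pure Na3PO4 available = 89.946 g × 0.922 = 82.9302 g.
M(Na3PO4) = 3(22.99) + 30.97 + 4(16.00) = 163.94 g/mol.
M(NaCl) = 22.99 + 35.45 = 58.44 g/mol.
n(Na3PO4) = 82.9302 g / 163.94 g/mol = 0.505857 mol.
From the equation the Na3PO4:NaCl mole ratio is 2:6, so n(NaCl) = 0.505857 × 6/2 = 1.51757 mol.
Mass of NaCl = 1.51757 mol × 58.44 g/mol = 88.6869 g.
Actual mass collected = 88.6869 g × 0.568 = 50.3741 g.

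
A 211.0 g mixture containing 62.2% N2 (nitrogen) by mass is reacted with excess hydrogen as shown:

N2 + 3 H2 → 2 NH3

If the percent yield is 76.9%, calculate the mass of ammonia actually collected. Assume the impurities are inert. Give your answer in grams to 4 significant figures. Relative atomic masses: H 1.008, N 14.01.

Pure N2 available = 211.0 g × 0.622 = 131.24 g.
M(N2) = 2(14.01) = 28.02 g/mol.
M(NH3) = 14.01 + 3(1.008) = 17.034 g/mol.
n(N2) = 131.24 g / 28.02 g/mol = 4.6839 mol.
From the equation the N2:NH3 mole ratio is 1:2, so n(NH3) = 4.6839 × 2/1 = 9.3677 mol.
Mass of NH3 = 9.3677 mol × 17.034 g/mol = 159.57 g.
Actual mass collected = 159.57 g × 0.769 = 122.71 g.

122.7 g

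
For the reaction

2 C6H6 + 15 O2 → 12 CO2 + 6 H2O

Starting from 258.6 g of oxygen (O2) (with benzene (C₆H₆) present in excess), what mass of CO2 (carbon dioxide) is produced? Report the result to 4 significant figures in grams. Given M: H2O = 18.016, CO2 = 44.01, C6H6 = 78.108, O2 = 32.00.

n(O2) = 258.60 g / 32.00 g/mol = 8.0813 mol.
From the equation the O2:CO2 mole ratio is 15:12, so n(CO2) = 8.0813 × 12/15 = 6.4650 mol.
Mass of CO2 = 6.4650 mol × 44.01 g/mol = 284.52 g.

284.5 g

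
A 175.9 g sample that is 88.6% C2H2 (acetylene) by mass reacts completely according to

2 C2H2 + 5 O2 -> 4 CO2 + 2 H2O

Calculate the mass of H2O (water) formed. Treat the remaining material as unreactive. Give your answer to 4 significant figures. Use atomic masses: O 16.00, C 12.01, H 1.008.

Mass of pure C2H2 = 175.9 g × 0.886 = 155.85 g.
M(C2H2) = 2(12.01) + 2(1.008) = 26.036 g/mol.
M(H2O) = 2(1.008) + 16.00 = 18.016 g/mol.
n(C2H2) = 155.85 g / 26.036 g/mol = 5.9858 mol.
From the equation the C2H2:H2O mole ratio is 2:2, so n(H2O) = 5.9858 × 2/2 = 5.9858 mol.
Mass of H2O = 5.9858 mol × 18.016 g/mol = 107.84 g.

107.8 g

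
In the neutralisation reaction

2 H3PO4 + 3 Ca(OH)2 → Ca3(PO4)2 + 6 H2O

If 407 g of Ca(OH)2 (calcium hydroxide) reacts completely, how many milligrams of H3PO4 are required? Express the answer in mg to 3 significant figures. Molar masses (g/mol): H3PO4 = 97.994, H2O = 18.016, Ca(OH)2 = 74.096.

n(Ca(OH)2) = 407.0 g / 74.096 g/mol = 5.493 mol.
From the equation the Ca(OH)2:H3PO4 mole ratio is 3:2, so n(H3PO4) = 5.493 × 2/3 = 3.662 mol.
Mass of H3PO4 = 3.662 mol × 97.994 g/mol = 358.8 g.
Converting to mg: 358.8 g = 359000 mg.

359000 mg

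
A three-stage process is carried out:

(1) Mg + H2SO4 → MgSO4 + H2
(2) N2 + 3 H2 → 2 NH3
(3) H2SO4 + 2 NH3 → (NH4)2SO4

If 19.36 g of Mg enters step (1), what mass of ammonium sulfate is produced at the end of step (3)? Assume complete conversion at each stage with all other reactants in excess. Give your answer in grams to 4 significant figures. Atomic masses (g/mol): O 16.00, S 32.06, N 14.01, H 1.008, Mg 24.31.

35.08 g

M(Mg) = 24.31 g/mol.
M((NH4)2SO4) = 2(14.01) + 8(1.008) + 32.06 + 4(16.00) = 132.144 g/mol.
n(Mg) = 19.36 / 24.31 = 0.79638 mol.
Reaction (1): Mg→H2 ratio 1:1 ⇒ n(H2) = 0.79638 mol.
Reaction (2): H2→NH3 ratio 3:2 ⇒ n(NH3) = 0.53092 mol.
Reaction (3): NH3→(NH4)2SO4 ratio 2:1 ⇒ n((NH4)2SO4) = 0.26546 mol.
Mass of (NH4)2SO4 = 0.26546 × 132.144 = 35.079 g.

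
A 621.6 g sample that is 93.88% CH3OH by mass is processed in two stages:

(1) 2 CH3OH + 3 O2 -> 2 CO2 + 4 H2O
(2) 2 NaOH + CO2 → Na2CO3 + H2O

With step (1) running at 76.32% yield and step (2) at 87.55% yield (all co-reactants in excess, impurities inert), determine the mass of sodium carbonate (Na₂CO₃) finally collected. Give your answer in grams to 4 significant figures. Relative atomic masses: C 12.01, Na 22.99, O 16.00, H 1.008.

1290 g

Pure CH3OH = 621.6 × 0.9388 = 583.56 g.
M(CH3OH) = 12.01 + 4(1.008) + 16.00 = 32.042 g/mol.
M(Na2CO3) = 2(22.99) + 12.01 + 3(16.00) = 105.99 g/mol.
n(CH3OH) = 583.56 / 32.042 = 18.212 mol.
Step 1 (CH3OH:CO2 = 2:2): theoretical n(CO2) = 18.212 mol; at 76.32% yield, n(CO2) = 13.900 mol.
Step 2 (CO2:Na2CO3 = 1:1): theoretical n(Na2CO3) = 13.900 mol, so theoretical mass = 13.900 × 105.99 = 1473.2 g.
At 87.55% yield, actual mass of Na2CO3 = 1473.2 × 0.8755 = 1289.8 g.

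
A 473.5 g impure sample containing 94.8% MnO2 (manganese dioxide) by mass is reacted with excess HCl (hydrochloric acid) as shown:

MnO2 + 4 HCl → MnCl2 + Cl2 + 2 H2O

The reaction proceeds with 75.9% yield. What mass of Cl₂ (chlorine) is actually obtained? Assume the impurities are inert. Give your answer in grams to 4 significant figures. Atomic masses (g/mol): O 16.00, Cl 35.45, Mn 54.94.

277.8 g

Pure MnO2 available = 473.5 g × 0.948 = 448.88 g.
M(MnO2) = 54.94 + 2(16.00) = 86.94 g/mol.
M(Cl2) = 2(35.45) = 70.90 g/mol.
n(MnO2) = 448.88 g / 86.94 g/mol = 5.1631 mol.
From the equation the MnO2:Cl2 mole ratio is 1:1, so n(Cl2) = 5.1631 × 1/1 = 5.1631 mol.
Mass of Cl2 = 5.1631 mol × 70.90 g/mol = 366.06 g.
Actual mass collected = 366.06 g × 0.759 = 277.84 g.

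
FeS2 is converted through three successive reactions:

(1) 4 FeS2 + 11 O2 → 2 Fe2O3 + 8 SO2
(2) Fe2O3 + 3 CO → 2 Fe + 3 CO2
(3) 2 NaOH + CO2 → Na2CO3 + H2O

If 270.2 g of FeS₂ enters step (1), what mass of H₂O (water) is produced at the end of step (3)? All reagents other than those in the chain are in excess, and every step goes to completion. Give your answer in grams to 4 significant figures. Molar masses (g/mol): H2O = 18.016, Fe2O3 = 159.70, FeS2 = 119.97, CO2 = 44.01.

n(FeS2) = 270.2 / 119.97 = 2.2522 mol.
Reaction (1): FeS2→Fe2O3 ratio 4:2 ⇒ n(Fe2O3) = 1.1261 mol.
Reaction (2): Fe2O3→CO2 ratio 1:3 ⇒ n(CO2) = 3.3783 mol.
Reaction (3): CO2→H2O ratio 1:1 ⇒ n(H2O) = 3.3783 mol.
Mass of H2O = 3.3783 × 18.016 = 60.864 g.

60.86 g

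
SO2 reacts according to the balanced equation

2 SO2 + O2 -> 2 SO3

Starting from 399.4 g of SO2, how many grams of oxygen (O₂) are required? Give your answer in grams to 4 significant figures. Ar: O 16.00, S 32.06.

99.76 g

M(SO2) = 32.06 + 2(16.00) = 64.06 g/mol.
M(O2) = 2(16.00) = 32.00 g/mol.
n(SO2) = 399.40 g / 64.06 g/mol = 6.2348 mol.
From the equation the SO2:O2 mole ratio is 2:1, so n(O2) = 6.2348 × 1/2 = 3.1174 mol.
Mass of O2 = 3.1174 mol × 32.00 g/mol = 99.756 g.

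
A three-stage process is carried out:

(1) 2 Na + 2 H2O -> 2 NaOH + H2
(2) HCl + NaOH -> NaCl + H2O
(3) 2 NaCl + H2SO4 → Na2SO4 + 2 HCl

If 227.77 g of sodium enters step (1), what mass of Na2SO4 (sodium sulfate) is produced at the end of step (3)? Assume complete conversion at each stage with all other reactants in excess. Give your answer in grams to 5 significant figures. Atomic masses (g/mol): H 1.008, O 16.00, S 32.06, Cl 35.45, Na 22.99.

703.62 g

M(Na) = 22.99 g/mol.
M(Na2SO4) = 2(22.99) + 32.06 + 4(16.00) = 142.04 g/mol.
n(Na) = 227.77 / 22.99 = 9.90735 mol.
Reaction (1): Na→NaOH ratio 2:2 ⇒ n(NaOH) = 9.90735 mol.
Reaction (2): NaOH→NaCl ratio 1:1 ⇒ n(NaCl) = 9.90735 mol.
Reaction (3): NaCl→Na2SO4 ratio 2:1 ⇒ n(Na2SO4) = 4.95368 mol.
Mass of Na2SO4 = 4.95368 × 142.04 = 703.620 g.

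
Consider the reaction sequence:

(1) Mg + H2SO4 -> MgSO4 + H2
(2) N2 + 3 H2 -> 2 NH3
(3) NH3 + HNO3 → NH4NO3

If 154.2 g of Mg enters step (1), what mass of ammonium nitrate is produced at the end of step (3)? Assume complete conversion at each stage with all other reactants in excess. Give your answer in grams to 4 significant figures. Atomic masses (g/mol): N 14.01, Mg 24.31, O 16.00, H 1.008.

338.5 g

M(Mg) = 24.31 g/mol.
M(NH4NO3) = 2(14.01) + 4(1.008) + 3(16.00) = 80.052 g/mol.
n(Mg) = 154.2 / 24.31 = 6.3431 mol.
Reaction (1): Mg→H2 ratio 1:1 ⇒ n(H2) = 6.3431 mol.
Reaction (2): H2→NH3 ratio 3:2 ⇒ n(NH3) = 4.2287 mol.
Reaction (3): NH3→NH4NO3 ratio 1:1 ⇒ n(NH4NO3) = 4.2287 mol.
Mass of NH4NO3 = 4.2287 × 80.052 = 338.52 g.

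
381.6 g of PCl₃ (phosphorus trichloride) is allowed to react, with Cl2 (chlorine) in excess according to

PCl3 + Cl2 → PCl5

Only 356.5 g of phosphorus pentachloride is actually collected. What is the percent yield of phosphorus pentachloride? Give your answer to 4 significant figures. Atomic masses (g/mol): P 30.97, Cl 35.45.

M(PCl3) = 30.97 + 3(35.45) = 137.32 g/mol.
M(PCl5) = 30.97 + 5(35.45) = 208.22 g/mol.
n(PCl3) = 381.60 g / 137.32 g/mol = 2.7789 mol.
From the equation the PCl3:PCl5 mole ratio is 1:1, so n(PCl5) = 2.7789 × 1/1 = 2.7789 mol.
Mass of PCl5 = 2.7789 mol × 208.22 g/mol = 578.62 g.
This is the theoretical yield. Percent yield = 356.5 g / 578.62 g × 100% = 61.612%.

61.61 %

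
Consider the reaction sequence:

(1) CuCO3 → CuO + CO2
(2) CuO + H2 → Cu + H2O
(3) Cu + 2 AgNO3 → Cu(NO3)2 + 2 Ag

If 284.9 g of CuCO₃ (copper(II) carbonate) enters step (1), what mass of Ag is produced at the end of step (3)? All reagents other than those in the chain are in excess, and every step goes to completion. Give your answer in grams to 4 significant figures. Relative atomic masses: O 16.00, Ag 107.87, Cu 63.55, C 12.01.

M(CuCO3) = 63.55 + 12.01 + 3(16.00) = 123.56 g/mol.
M(Ag) = 107.87 g/mol.
n(CuCO3) = 284.9 / 123.56 = 2.3058 mol.
Reaction (1): CuCO3→CuO ratio 1:1 ⇒ n(CuO) = 2.3058 mol.
Reaction (2): CuO→Cu ratio 1:1 ⇒ n(Cu) = 2.3058 mol.
Reaction (3): Cu→Ag ratio 1:2 ⇒ n(Ag) = 4.6115 mol.
Mass of Ag = 4.6115 × 107.87 = 497.45 g.

497.4 g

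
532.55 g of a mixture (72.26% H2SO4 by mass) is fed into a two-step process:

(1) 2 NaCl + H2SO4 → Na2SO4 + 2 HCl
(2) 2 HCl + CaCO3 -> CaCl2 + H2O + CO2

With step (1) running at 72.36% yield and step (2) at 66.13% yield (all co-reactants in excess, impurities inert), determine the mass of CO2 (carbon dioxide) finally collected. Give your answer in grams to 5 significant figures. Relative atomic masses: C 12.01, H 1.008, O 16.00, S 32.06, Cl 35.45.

82.631 g

Pure H2SO4 = 532.55 × 0.7226 = 384.821 g.
M(H2SO4) = 2(1.008) + 32.06 + 4(16.00) = 98.076 g/mol.
M(CO2) = 12.01 + 2(16.00) = 44.01 g/mol.
n(H2SO4) = 384.821 / 98.076 = 3.92370 mol.
Step 1 (H2SO4:HCl = 1:2): theoretical n(HCl) = 7.84740 mol; at 72.36% yield, n(HCl) = 5.67838 mol.
Step 2 (HCl:CO2 = 2:1): theoretical n(CO2) = 2.83919 mol, so theoretical mass = 2.83919 × 44.01 = 124.953 g.
At 66.13% yield, actual mass of CO2 = 124.953 × 0.6613 = 82.6312 g.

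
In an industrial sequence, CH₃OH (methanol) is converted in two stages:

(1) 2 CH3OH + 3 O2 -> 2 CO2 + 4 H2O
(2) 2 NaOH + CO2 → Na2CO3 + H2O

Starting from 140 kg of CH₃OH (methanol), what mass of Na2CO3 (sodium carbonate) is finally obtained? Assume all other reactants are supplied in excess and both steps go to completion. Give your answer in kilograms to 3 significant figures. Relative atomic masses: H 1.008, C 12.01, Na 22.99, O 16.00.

463 kg

M(CH3OH) = 12.01 + 4(1.008) + 16.00 = 32.042 g/mol.
M(Na2CO3) = 2(22.99) + 12.01 + 3(16.00) = 105.99 g/mol.
140 kg = 140000 g.
n(CH3OH) = 140000 / 32.042 = 4369 mol.
Step 1 gives a 2:2 ratio of CH3OH to CO2, so n(CO2) = 4369 mol.
In step 2 the CO2:Na2CO3 ratio is 1:1, so n(Na2CO3) = 4369 mol.
Mass of Na2CO3 = 4369 × 105.99 = 463100 g = 463 kg.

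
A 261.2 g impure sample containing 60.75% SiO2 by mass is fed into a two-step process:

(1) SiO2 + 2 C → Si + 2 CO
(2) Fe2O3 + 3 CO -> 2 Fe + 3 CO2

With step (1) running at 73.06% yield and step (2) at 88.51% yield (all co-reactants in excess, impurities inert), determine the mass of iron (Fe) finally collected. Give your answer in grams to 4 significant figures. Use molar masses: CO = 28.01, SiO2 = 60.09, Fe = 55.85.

127.2 g

Pure SiO2 = 261.2 × 0.6075 = 158.68 g.
n(SiO2) = 158.68 / 60.09 = 2.6407 mol.
Step 1 (SiO2:CO = 1:2): theoretical n(CO) = 5.2814 mol; at 73.06% yield, n(CO) = 3.8586 mol.
Step 2 (CO:Fe = 3:2): theoretical n(Fe) = 2.5724 mol, so theoretical mass = 2.5724 × 55.85 = 143.67 g.
At 88.51% yield, actual mass of Fe = 143.67 × 0.8851 = 127.16 g.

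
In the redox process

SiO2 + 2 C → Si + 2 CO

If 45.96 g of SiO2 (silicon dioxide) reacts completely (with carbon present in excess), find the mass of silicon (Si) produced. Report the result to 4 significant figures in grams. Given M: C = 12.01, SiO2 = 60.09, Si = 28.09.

21.48 g

n(SiO2) = 45.960 g / 60.09 g/mol = 0.76485 mol.
From the equation the SiO2:Si mole ratio is 1:1, so n(Si) = 0.76485 × 1/1 = 0.76485 mol.
Mass of Si = 0.76485 mol × 28.09 g/mol = 21.485 g.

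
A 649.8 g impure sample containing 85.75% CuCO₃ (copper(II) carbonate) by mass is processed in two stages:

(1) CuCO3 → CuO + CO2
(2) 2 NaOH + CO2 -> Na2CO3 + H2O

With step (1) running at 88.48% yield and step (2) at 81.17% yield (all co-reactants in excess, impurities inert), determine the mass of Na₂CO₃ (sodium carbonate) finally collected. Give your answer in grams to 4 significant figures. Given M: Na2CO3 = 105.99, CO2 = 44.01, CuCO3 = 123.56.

Pure CuCO3 = 649.8 × 0.8575 = 557.20 g.
n(CuCO3) = 557.20 / 123.56 = 4.5096 mol.
Step 1 (CuCO3:CO2 = 1:1): theoretical n(CO2) = 4.5096 mol; at 88.48% yield, n(CO2) = 3.9901 mol.
Step 2 (CO2:Na2CO3 = 1:1): theoretical n(Na2CO3) = 3.9901 mol, so theoretical mass = 3.9901 × 105.99 = 422.91 g.
At 81.17% yield, actual mass of Na2CO3 = 422.91 × 0.8117 = 343.27 g.

343.3 g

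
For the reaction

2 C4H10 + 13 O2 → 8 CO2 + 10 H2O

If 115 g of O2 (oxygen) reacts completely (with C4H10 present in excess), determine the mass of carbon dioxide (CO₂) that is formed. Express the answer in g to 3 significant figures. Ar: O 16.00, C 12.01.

97.3 g

M(O2) = 2(16.00) = 32.00 g/mol.
M(CO2) = 12.01 + 2(16.00) = 44.01 g/mol.
n(O2) = 115.0 g / 32.00 g/mol = 3.594 mol.
From the equation the O2:CO2 mole ratio is 13:8, so n(CO2) = 3.594 × 8/13 = 2.212 mol.
Mass of CO2 = 2.212 mol × 44.01 g/mol = 97.33 g.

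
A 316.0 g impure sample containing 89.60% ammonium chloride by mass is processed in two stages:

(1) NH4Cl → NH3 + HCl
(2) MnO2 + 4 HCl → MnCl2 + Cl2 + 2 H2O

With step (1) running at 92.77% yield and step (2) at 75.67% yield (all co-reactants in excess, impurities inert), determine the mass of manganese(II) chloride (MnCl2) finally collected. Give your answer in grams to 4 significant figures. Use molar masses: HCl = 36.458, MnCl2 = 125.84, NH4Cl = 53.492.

Pure NH4Cl = 316.0 × 0.8960 = 283.14 g.
n(NH4Cl) = 283.14 / 53.492 = 5.2931 mol.
Step 1 (NH4Cl:HCl = 1:1): theoretical n(HCl) = 5.2931 mol; at 92.77% yield, n(HCl) = 4.9104 mol.
Step 2 (HCl:MnCl2 = 4:1): theoretical n(MnCl2) = 1.2276 mol, so theoretical mass = 1.2276 × 125.84 = 154.48 g.
At 75.67% yield, actual mass of MnCl2 = 154.48 × 0.7567 = 116.90 g.

116.9 g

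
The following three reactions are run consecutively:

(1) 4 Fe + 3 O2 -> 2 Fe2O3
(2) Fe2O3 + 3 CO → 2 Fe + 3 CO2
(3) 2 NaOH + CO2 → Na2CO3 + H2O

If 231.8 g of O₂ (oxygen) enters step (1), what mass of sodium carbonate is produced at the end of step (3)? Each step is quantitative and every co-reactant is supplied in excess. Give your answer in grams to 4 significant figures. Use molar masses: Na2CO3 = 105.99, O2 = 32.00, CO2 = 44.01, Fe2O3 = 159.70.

n(O2) = 231.8 / 32.00 = 7.2438 mol.
Reaction (1): O2→Fe2O3 ratio 3:2 ⇒ n(Fe2O3) = 4.8292 mol.
Reaction (2): Fe2O3→CO2 ratio 1:3 ⇒ n(CO2) = 14.488 mol.
Reaction (3): CO2→Na2CO3 ratio 1:1 ⇒ n(Na2CO3) = 14.488 mol.
Mass of Na2CO3 = 14.488 × 105.99 = 1535.5 g.

1536 g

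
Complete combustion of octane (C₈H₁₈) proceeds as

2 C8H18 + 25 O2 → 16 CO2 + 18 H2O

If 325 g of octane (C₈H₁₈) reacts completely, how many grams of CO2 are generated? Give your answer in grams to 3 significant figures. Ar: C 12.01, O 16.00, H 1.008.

M(C8H18) = 8(12.01) + 18(1.008) = 114.224 g/mol.
M(CO2) = 12.01 + 2(16.00) = 44.01 g/mol.
n(C8H18) = 325.0 g / 114.224 g/mol = 2.845 mol.
From the equation the C8H18:CO2 mole ratio is 2:16, so n(CO2) = 2.845 × 16/2 = 22.76 mol.
Mass of CO2 = 22.76 mol × 44.01 g/mol = 1002 g.

1000 g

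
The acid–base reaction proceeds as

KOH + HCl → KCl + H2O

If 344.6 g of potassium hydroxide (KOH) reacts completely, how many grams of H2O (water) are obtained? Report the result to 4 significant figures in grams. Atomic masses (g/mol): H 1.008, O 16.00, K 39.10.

110.6 g

M(KOH) = 39.10 + 16.00 + 1.008 = 56.108 g/mol.
M(H2O) = 2(1.008) + 16.00 = 18.016 g/mol.
n(KOH) = 344.60 g / 56.108 g/mol = 6.1417 mol.
From the equation the KOH:H2O mole ratio is 1:1, so n(H2O) = 6.1417 × 1/1 = 6.1417 mol.
Mass of H2O = 6.1417 mol × 18.016 g/mol = 110.65 g.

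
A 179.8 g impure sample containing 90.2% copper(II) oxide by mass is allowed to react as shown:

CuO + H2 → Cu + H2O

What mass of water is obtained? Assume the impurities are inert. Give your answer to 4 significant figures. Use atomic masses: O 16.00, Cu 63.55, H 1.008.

Mass of pure CuO = 179.8 g × 0.902 = 162.18 g.
M(CuO) = 63.55 + 16.00 = 79.55 g/mol.
M(H2O) = 2(1.008) + 16.00 = 18.016 g/mol.
n(CuO) = 162.18 g / 79.55 g/mol = 2.0387 mol.
From the equation the CuO:H2O mole ratio is 1:1, so n(H2O) = 2.0387 × 1/1 = 2.0387 mol.
Mass of H2O = 2.0387 mol × 18.016 g/mol = 36.729 g.

36.73 g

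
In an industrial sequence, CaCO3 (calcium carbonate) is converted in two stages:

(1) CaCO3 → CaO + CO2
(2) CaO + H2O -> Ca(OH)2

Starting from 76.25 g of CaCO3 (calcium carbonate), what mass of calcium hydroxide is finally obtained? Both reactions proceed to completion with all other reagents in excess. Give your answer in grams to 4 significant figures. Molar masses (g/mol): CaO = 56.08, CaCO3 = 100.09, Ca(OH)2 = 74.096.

56.45 g

n(CaCO3) = 76.250 / 100.09 = 0.76181 mol.
Step 1 gives a 1:1 ratio of CaCO3 to CaO, so n(CaO) = 0.76181 mol.
In step 2 the CaO:Ca(OH)2 ratio is 1:1, so n(Ca(OH)2) = 0.76181 mol.
Mass of Ca(OH)2 = 0.76181 × 74.096 = 56.447 g.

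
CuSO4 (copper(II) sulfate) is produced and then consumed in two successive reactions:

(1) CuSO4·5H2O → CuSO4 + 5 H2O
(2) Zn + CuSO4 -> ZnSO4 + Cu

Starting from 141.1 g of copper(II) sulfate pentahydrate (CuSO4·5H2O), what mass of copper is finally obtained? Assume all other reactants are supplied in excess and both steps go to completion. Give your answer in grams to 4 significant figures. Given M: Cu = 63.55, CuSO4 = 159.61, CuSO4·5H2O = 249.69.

n(CuSO4·5H2O) = 141.10 / 249.69 = 0.56510 mol.
Step 1 gives a 1:1 ratio of CuSO4·5H2O to CuSO4, so n(CuSO4) = 0.56510 mol.
In step 2 the CuSO4:Cu ratio is 1:1, so n(Cu) = 0.56510 mol.
Mass of Cu = 0.56510 × 63.55 = 35.912 g.

35.91 g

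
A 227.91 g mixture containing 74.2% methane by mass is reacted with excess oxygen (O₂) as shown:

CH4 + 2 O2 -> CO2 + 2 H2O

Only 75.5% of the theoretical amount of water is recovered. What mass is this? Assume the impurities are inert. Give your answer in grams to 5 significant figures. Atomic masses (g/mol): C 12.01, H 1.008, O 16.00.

286.78 g

Pure CH4 available = 227.91 g × 0.742 = 169.109 g.
M(CH4) = 12.01 + 4(1.008) = 16.042 g/mol.
M(H2O) = 2(1.008) + 16.00 = 18.016 g/mol.
n(CH4) = 169.109 g / 16.042 g/mol = 10.5417 mol.
From the equation the CH4:H2O mole ratio is 1:2, so n(H2O) = 10.5417 × 2/1 = 21.0833 mol.
Mass of H2O = 21.0833 mol × 18.016 g/mol = 379.837 g.
Actual mass collected = 379.837 g × 0.755 = 286.777 g.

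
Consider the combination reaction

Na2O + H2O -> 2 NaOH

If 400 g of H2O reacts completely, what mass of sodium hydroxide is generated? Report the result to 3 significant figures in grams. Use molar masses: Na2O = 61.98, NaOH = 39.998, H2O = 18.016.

1780 g

n(H2O) = 400.0 g / 18.016 g/mol = 22.20 mol.
From the equation the H2O:NaOH mole ratio is 1:2, so n(NaOH) = 22.20 × 2/1 = 44.40 mol.
Mass of NaOH = 44.40 mol × 39.998 g/mol = 1776 g.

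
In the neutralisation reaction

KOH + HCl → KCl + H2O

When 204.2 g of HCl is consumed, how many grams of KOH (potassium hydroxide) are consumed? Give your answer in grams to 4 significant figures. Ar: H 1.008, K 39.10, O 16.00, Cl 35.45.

M(HCl) = 1.008 + 35.45 = 36.458 g/mol.
M(KOH) = 39.10 + 16.00 + 1.008 = 56.108 g/mol.
n(HCl) = 204.20 g / 36.458 g/mol = 5.6010 mol.
From the equation the HCl:KOH mole ratio is 1:1, so n(KOH) = 5.6010 × 1/1 = 5.6010 mol.
Mass of KOH = 5.6010 mol × 56.108 g/mol = 314.26 g.

314.3 g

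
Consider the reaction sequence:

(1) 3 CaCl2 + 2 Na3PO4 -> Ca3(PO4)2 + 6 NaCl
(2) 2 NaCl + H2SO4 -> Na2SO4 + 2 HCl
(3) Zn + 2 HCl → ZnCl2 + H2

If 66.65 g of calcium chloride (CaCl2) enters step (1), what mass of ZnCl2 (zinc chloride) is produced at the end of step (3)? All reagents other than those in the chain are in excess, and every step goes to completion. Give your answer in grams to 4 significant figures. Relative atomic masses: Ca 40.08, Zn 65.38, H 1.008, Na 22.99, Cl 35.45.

M(CaCl2) = 40.08 + 2(35.45) = 110.98 g/mol.
M(ZnCl2) = 65.38 + 2(35.45) = 136.28 g/mol.
n(CaCl2) = 66.65 / 110.98 = 0.60056 mol.
Reaction (1): CaCl2→NaCl ratio 3:6 ⇒ n(NaCl) = 1.2011 mol.
Reaction (2): NaCl→HCl ratio 2:2 ⇒ n(HCl) = 1.2011 mol.
Reaction (3): HCl→ZnCl2 ratio 2:1 ⇒ n(ZnCl2) = 0.60056 mol.
Mass of ZnCl2 = 0.60056 × 136.28 = 81.844 g.

81.84 g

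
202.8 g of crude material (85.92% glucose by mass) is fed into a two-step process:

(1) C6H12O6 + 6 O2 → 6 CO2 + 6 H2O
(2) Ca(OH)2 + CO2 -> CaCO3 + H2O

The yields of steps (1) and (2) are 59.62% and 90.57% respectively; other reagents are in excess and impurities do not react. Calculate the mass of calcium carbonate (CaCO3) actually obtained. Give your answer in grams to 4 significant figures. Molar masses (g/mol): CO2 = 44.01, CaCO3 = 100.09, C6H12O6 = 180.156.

Pure C6H12O6 = 202.8 × 0.8592 = 174.25 g.
n(C6H12O6) = 174.25 / 180.156 = 0.96719 mol.
Step 1 (C6H12O6:CO2 = 1:6): theoretical n(CO2) = 5.8032 mol; at 59.62% yield, n(CO2) = 3.4598 mol.
Step 2 (CO2:CaCO3 = 1:1): theoretical n(CaCO3) = 3.4598 mol, so theoretical mass = 3.4598 × 100.09 = 346.30 g.
At 90.57% yield, actual mass of CaCO3 = 346.30 × 0.9057 = 313.64 g.

313.6 g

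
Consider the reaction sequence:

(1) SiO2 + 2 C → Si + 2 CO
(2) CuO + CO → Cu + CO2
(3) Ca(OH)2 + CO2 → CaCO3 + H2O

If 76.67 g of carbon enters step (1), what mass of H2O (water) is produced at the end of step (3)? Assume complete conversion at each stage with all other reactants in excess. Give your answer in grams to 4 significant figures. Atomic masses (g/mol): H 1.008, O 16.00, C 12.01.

M(C) = 12.01 g/mol.
M(H2O) = 2(1.008) + 16.00 = 18.016 g/mol.
n(C) = 76.67 / 12.01 = 6.3838 mol.
Reaction (1): C→CO ratio 2:2 ⇒ n(CO) = 6.3838 mol.
Reaction (2): CO→CO2 ratio 1:1 ⇒ n(CO2) = 6.3838 mol.
Reaction (3): CO2→H2O ratio 1:1 ⇒ n(H2O) = 6.3838 mol.
Mass of H2O = 6.3838 × 18.016 = 115.01 g.

115.0 g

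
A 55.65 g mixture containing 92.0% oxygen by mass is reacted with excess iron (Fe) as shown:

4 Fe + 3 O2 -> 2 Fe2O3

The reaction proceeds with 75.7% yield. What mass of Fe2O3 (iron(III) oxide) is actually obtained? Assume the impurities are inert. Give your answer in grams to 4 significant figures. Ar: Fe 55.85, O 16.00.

128.9 g

Pure O2 available = 55.65 g × 0.920 = 51.198 g.
M(O2) = 2(16.00) = 32.00 g/mol.
M(Fe2O3) = 2(55.85) + 3(16.00) = 159.70 g/mol.
n(O2) = 51.198 g / 32.00 g/mol = 1.5999 mol.
From the equation the O2:Fe2O3 mole ratio is 3:2, so n(Fe2O3) = 1.5999 × 2/3 = 1.0666 mol.
Mass of Fe2O3 = 1.0666 mol × 159.70 g/mol = 170.34 g.
Actual mass collected = 170.34 g × 0.757 = 128.95 g.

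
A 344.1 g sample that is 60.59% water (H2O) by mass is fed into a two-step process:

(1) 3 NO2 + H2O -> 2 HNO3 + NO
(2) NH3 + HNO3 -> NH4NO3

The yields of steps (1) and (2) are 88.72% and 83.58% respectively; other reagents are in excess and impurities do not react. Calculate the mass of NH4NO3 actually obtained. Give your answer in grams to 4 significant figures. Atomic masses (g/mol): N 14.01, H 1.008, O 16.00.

1374 g

Pure H2O = 344.1 × 0.6059 = 208.49 g.
M(H2O) = 2(1.008) + 16.00 = 18.016 g/mol.
M(NH4NO3) = 2(14.01) + 4(1.008) + 3(16.00) = 80.052 g/mol.
n(H2O) = 208.49 / 18.016 = 11.573 mol.
Step 1 (H2O:HNO3 = 1:2): theoretical n(HNO3) = 23.145 mol; at 88.72% yield, n(HNO3) = 20.534 mol.
Step 2 (HNO3:NH4NO3 = 1:1): theoretical n(NH4NO3) = 20.534 mol, so theoretical mass = 20.534 × 80.052 = 1643.8 g.
At 83.58% yield, actual mass of NH4NO3 = 1643.8 × 0.8358 = 1373.9 g.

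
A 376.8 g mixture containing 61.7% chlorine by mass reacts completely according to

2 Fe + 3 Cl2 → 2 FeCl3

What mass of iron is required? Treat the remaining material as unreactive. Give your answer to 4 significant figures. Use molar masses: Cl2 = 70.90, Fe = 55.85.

122.1 g

Mass of pure Cl2 = 376.8 g × 0.617 = 232.49 g.
n(Cl2) = 232.49 g / 70.90 g/mol = 3.2791 mol.
From the equation the Cl2:Fe mole ratio is 3:2, so n(Fe) = 3.2791 × 2/3 = 2.1860 mol.
Mass of Fe = 2.1860 mol × 55.85 g/mol = 122.09 g.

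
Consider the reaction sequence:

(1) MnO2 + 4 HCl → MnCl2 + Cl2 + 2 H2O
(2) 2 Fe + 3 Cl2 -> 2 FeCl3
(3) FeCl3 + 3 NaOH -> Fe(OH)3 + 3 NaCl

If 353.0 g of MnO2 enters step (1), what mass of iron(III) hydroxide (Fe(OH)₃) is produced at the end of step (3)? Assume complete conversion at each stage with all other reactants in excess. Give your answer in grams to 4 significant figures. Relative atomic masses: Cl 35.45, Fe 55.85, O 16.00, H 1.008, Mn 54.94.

M(MnO2) = 54.94 + 2(16.00) = 86.94 g/mol.
M(Fe(OH)3) = 55.85 + 3(16.00) + 3(1.008) = 106.874 g/mol.
n(MnO2) = 353.0 / 86.94 = 4.0603 mol.
Reaction (1): MnO2→Cl2 ratio 1:1 ⇒ n(Cl2) = 4.0603 mol.
Reaction (2): Cl2→FeCl3 ratio 3:2 ⇒ n(FeCl3) = 2.7068 mol.
Reaction (3): FeCl3→Fe(OH)3 ratio 1:1 ⇒ n(Fe(OH)3) = 2.7068 mol.
Mass of Fe(OH)3 = 2.7068 × 106.874 = 289.29 g.

289.3 g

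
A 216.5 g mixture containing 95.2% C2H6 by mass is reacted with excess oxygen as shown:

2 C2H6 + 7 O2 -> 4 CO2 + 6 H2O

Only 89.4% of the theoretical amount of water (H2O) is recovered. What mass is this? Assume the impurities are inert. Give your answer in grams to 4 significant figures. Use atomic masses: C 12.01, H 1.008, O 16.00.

Pure C2H6 available = 216.5 g × 0.952 = 206.11 g.
M(C2H6) = 2(12.01) + 6(1.008) = 30.068 g/mol.
M(H2O) = 2(1.008) + 16.00 = 18.016 g/mol.
n(C2H6) = 206.11 g / 30.068 g/mol = 6.8547 mol.
From the equation the C2H6:H2O mole ratio is 2:6, so n(H2O) = 6.8547 × 6/2 = 20.564 mol.
Mass of H2O = 20.564 mol × 18.016 g/mol = 370.48 g.
Actual mass collected = 370.48 g × 0.894 = 331.21 g.

331.2 g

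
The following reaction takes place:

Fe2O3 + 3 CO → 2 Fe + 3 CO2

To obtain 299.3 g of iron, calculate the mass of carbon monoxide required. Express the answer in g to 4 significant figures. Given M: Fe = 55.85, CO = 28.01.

n(Fe) = 299.30 g / 55.85 g/mol = 5.3590 mol.
From the equation the Fe:CO mole ratio is 2:3, so n(CO) = 5.3590 × 3/2 = 8.0385 mol.
Mass of CO = 8.0385 mol × 28.01 g/mol = 225.16 g.

225.2 g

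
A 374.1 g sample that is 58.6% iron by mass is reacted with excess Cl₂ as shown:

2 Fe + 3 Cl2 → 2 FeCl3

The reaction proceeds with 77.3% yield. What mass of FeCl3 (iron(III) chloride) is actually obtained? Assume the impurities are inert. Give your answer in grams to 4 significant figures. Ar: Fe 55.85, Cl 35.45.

Pure Fe available = 374.1 g × 0.586 = 219.22 g.
M(Fe) = 55.85 g/mol.
M(FeCl3) = 55.85 + 3(35.45) = 162.20 g/mol.
n(Fe) = 219.22 g / 55.85 g/mol = 3.9252 mol.
From the equation the Fe:FeCl3 mole ratio is 2:2, so n(FeCl3) = 3.9252 × 2/2 = 3.9252 mol.
Mass of FeCl3 = 3.9252 mol × 162.20 g/mol = 636.67 g.
Actual mass collected = 636.67 g × 0.773 = 492.14 g.

492.1 g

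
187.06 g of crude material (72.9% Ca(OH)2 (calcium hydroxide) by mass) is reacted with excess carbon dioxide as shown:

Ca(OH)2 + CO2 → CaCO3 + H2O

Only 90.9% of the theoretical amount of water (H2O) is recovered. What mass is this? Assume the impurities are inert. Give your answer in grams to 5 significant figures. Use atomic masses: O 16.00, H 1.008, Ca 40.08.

30.139 g

Pure Ca(OH)2 available = 187.06 g × 0.729 = 136.367 g.
M(Ca(OH)2) = 40.08 + 2(16.00) + 2(1.008) = 74.096 g/mol.
M(H2O) = 2(1.008) + 16.00 = 18.016 g/mol.
n(Ca(OH)2) = 136.367 g / 74.096 g/mol = 1.84041 mol.
From the equation the Ca(OH)2:H2O mole ratio is 1:1, so n(H2O) = 1.84041 × 1/1 = 1.84041 mol.
Mass of H2O = 1.84041 mol × 18.016 g/mol = 33.1568 g.
Actual mass collected = 33.1568 g × 0.909 = 30.1395 g.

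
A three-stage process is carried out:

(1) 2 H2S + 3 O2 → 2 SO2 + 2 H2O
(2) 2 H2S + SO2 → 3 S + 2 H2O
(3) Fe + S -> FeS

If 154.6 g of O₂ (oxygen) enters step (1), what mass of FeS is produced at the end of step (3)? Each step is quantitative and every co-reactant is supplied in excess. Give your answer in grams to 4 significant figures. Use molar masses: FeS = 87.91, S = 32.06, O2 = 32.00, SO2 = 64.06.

849.4 g

n(O2) = 154.6 / 32.00 = 4.8312 mol.
Reaction (1): O2→SO2 ratio 3:2 ⇒ n(SO2) = 3.2208 mol.
Reaction (2): SO2→S ratio 1:3 ⇒ n(S) = 9.6625 mol.
Reaction (3): S→FeS ratio 1:1 ⇒ n(FeS) = 9.6625 mol.
Mass of FeS = 9.6625 × 87.91 = 849.43 g.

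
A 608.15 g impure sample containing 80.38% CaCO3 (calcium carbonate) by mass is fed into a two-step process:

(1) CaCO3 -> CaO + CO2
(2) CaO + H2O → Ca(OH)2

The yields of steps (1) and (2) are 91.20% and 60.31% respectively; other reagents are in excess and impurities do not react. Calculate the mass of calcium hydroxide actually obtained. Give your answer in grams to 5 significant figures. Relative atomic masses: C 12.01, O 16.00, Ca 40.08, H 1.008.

199.04 g

Pure CaCO3 = 608.15 × 0.8038 = 488.831 g.
M(CaCO3) = 40.08 + 12.01 + 3(16.00) = 100.09 g/mol.
M(Ca(OH)2) = 40.08 + 2(16.00) + 2(1.008) = 74.096 g/mol.
n(CaCO3) = 488.831 / 100.09 = 4.88391 mol.
Step 1 (CaCO3:CaO = 1:1): theoretical n(CaO) = 4.88391 mol; at 91.20% yield, n(CaO) = 4.45413 mol.
Step 2 (CaO:Ca(OH)2 = 1:1): theoretical n(Ca(OH)2) = 4.45413 mol, so theoretical mass = 4.45413 × 74.096 = 330.033 g.
At 60.31% yield, actual mass of Ca(OH)2 = 330.033 × 0.6031 = 199.043 g.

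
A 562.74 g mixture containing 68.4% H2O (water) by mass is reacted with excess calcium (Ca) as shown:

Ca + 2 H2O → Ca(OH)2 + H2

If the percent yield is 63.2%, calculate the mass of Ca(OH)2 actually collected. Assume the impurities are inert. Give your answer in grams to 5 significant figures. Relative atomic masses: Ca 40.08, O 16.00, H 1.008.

500.25 g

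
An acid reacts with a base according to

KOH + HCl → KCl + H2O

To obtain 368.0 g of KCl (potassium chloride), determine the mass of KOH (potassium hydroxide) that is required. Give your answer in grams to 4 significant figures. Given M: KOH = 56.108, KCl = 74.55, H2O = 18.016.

277.0 g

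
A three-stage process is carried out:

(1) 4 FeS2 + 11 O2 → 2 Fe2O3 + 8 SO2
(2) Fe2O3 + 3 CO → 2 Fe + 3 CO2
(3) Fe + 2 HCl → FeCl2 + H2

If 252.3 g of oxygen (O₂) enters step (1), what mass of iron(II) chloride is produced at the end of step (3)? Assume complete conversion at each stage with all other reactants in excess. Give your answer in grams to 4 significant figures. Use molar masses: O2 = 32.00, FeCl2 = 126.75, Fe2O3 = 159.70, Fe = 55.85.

n(O2) = 252.3 / 32.00 = 7.8844 mol.
Reaction (1): O2→Fe2O3 ratio 11:2 ⇒ n(Fe2O3) = 1.4335 mol.
Reaction (2): Fe2O3→Fe ratio 1:2 ⇒ n(Fe) = 2.8670 mol.
Reaction (3): Fe→FeCl2 ratio 1:1 ⇒ n(FeCl2) = 2.8670 mol.
Mass of FeCl2 = 2.8670 × 126.75 = 363.40 g.

363.4 g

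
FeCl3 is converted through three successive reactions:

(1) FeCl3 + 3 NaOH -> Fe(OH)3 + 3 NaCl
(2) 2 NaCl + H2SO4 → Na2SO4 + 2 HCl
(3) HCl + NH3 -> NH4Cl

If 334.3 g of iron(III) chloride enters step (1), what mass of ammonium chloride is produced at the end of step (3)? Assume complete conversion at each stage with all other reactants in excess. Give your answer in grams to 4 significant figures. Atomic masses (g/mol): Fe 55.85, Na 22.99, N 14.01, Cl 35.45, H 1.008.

330.7 g

M(FeCl3) = 55.85 + 3(35.45) = 162.20 g/mol.
M(NH4Cl) = 14.01 + 4(1.008) + 35.45 = 53.492 g/mol.
n(FeCl3) = 334.3 / 162.20 = 2.0610 mol.
Reaction (1): FeCl3→NaCl ratio 1:3 ⇒ n(NaCl) = 6.1831 mol.
Reaction (2): NaCl→HCl ratio 2:2 ⇒ n(HCl) = 6.1831 mol.
Reaction (3): HCl→NH4Cl ratio 1:1 ⇒ n(NH4Cl) = 6.1831 mol.
Mass of NH4Cl = 6.1831 × 53.492 = 330.75 g.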